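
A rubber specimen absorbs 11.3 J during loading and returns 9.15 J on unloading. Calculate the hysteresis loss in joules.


Hysteresis loss = loading - unloading
= 11.3 - 9.15
= 2.15 J

2.15 J


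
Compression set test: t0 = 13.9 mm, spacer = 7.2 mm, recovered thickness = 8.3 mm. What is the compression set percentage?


CS = (t0 - recovered) / (t0 - ts) * 100
= (13.9 - 8.3) / (13.9 - 7.2) * 100
= 5.6 / 6.7 * 100
= 83.6%

83.6%


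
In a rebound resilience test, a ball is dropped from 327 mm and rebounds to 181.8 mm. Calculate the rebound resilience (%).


Resilience = h_rebound / h_drop * 100
= 181.8 / 327 * 100
= 55.6%

55.6%


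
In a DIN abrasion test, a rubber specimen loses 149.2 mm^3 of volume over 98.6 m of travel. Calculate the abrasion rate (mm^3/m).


Rate = volume_loss / distance
= 149.2 / 98.6
= 1.513 mm^3/m

1.513 mm^3/m


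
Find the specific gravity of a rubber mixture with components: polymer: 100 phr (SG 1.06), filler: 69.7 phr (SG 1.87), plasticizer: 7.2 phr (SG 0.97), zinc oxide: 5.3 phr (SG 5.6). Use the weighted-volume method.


Sum of weights = 182.2
Volume contributions:
  polymer: 100/1.06 = 94.3396
  filler: 69.7/1.87 = 37.2727
  plasticizer: 7.2/0.97 = 7.4227
  zinc oxide: 5.3/5.6 = 0.9464
Sum of volumes = 139.9815
SG = 182.2 / 139.9815 = 1.302

SG = 1.302


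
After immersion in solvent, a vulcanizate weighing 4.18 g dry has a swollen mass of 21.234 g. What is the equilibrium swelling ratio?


Q = W_swollen / W_dry
Q = 21.234 / 4.18
Q = 5.08

Q = 5.08


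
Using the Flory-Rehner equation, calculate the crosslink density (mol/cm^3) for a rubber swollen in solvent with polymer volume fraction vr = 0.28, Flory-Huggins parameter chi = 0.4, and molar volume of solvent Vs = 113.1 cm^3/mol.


ln(1 - vr) = ln(1 - 0.28) = -0.3285
Numerator = -((-0.3285) + 0.28 + 0.4 * 0.28^2) = 0.0171
Denominator = 113.1 * (0.28^(1/3) - 0.28/2) = 58.1575
nu = 0.0171 / 58.1575 = 2.9479e-04 mol/cm^3

2.9479e-04 mol/cm^3


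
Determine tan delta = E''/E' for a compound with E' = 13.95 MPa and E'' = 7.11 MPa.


tan delta = E'' / E'
= 7.11 / 13.95
= 0.5097

tan delta = 0.5097


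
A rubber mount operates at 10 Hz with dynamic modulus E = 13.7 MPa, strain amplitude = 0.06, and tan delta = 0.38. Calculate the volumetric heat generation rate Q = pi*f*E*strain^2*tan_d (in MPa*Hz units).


Q = pi * f * E * strain^2 * tan_d
= pi * 10 * 13.7 * 0.06^2 * 0.38
= pi * 10 * 13.7 * 0.0036 * 0.38
= 0.5888

Q = 0.5888


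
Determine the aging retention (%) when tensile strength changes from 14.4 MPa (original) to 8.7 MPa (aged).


Retention = aged / original * 100
= 8.7 / 14.4 * 100
= 60.4%

60.4%


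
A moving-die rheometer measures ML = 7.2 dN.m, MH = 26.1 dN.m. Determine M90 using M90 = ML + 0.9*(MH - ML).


M90 = ML + 0.9 * (MH - ML)
M90 = 7.2 + 0.9 * (26.1 - 7.2)
M90 = 7.2 + 0.9 * 18.9
M90 = 24.21 dN.m

24.21 dN.m


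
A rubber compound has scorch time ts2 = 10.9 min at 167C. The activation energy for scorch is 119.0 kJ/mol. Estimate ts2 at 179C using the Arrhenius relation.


Convert temperatures: T1 = 167 + 273.15 = 440.15 K, T2 = 179 + 273.15 = 452.15 K
ts2_new = 10.9 * exp(119000 / 8.314 * (1/452.15 - 1/440.15))
1/T2 - 1/T1 = -6.0297e-05
ts2_new = 4.6 min

4.6 min


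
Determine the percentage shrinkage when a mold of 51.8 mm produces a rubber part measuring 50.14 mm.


Shrinkage = (mold - part) / mold * 100
= (51.8 - 50.14) / 51.8 * 100
= 1.66 / 51.8 * 100
= 3.2%

3.2%


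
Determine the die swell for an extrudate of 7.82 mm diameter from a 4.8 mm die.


Die swell ratio = D_extrudate / D_die
= 7.82 / 4.8
= 1.629

Die swell = 1.629


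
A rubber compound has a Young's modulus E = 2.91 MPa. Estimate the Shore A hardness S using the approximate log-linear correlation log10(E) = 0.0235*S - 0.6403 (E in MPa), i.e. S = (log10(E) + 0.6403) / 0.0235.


log10(E) = 0.0235*S - 0.6403  =>  S = (log10(E) + 0.6403) / 0.0235
log10(2.91) = 0.463893
S = (0.463893 + 0.6403) / 0.0235 = 1.104193 / 0.0235
S = 47.0

Shore A = 47.0


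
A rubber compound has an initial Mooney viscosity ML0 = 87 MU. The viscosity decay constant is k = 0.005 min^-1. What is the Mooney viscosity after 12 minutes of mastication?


ML = ML0 * exp(-k * t)
ML = 87 * exp(-0.005 * 12)
ML = 87 * 0.9418
ML = 81.93 MU

81.93 MU


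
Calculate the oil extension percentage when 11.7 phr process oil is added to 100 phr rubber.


Oil % = oil / (100 + oil) * 100
= 11.7 / (100 + 11.7) * 100
= 11.7 / 111.7 * 100
= 10.47%

10.47%


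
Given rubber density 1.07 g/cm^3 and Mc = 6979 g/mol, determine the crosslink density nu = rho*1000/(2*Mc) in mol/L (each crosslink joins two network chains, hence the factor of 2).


nu = rho * 1000 / (2 * Mc)
nu = 1.07 * 1000 / (2 * 6979)
nu = 1070.0 / 13958
nu = 0.0767 mol/L

0.0767 mol/L


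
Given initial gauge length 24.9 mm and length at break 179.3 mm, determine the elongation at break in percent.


Elongation = (Lf - L0) / L0 * 100
= (179.3 - 24.9) / 24.9 * 100
= 154.4 / 24.9 * 100
= 620.1%

620.1%


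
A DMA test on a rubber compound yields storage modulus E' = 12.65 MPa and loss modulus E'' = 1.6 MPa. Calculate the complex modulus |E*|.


|E*| = sqrt(E'^2 + E''^2)
= sqrt(12.65^2 + 1.6^2)
= sqrt(160.0225 + 2.5600)
= 12.751 MPa

12.751 MPa


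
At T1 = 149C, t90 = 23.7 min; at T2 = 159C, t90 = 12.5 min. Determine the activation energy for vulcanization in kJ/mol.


T1 = 422.15 K, T2 = 432.15 K
1/T1 - 1/T2 = 5.4815e-05
ln(t1/t2) = ln(23.7/12.5) = 0.6397
Ea = 8.314 * 0.6397 / 5.4815e-05 = 97032.9387 J/mol
Ea = 97.03 kJ/mol

97.03 kJ/mol


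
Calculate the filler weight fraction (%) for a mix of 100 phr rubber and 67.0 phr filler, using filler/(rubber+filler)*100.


Filler % = filler / (rubber + filler) * 100
= 67.0 / (100 + 67.0) * 100
= 67.0 / 167.0 * 100
= 40.12%

40.12%


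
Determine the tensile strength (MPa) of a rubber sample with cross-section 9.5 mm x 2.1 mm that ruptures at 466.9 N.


Area = width * thickness = 9.5 * 2.1 = 19.95 mm^2
TS = force / area = 466.9 / 19.95 = 23.4 MPa

23.4 MPa


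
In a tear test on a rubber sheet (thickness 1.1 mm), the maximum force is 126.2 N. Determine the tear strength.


Tear strength = force / thickness
= 126.2 / 1.1
= 114.73 N/mm

114.73 N/mm


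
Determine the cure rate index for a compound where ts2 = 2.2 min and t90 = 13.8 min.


CRI = 100 / (t90 - ts2)
= 100 / (13.8 - 2.2)
= 100 / 11.6
= 8.62 min^-1

8.62 min^-1


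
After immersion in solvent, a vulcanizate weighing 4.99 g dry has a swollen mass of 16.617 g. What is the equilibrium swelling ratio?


Q = W_swollen / W_dry
Q = 16.617 / 4.99
Q = 3.33

Q = 3.33


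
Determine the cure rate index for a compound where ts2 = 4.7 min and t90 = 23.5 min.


CRI = 100 / (t90 - ts2)
= 100 / (23.5 - 4.7)
= 100 / 18.8
= 5.32 min^-1

5.32 min^-1


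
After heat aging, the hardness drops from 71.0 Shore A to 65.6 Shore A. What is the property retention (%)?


Retention = aged / original * 100
= 65.6 / 71.0 * 100
= 92.4%

92.4%


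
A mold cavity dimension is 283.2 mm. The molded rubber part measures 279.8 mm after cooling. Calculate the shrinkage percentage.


Shrinkage = (mold - part) / mold * 100
= (283.2 - 279.8) / 283.2 * 100
= 3.4 / 283.2 * 100
= 1.2%

1.2%


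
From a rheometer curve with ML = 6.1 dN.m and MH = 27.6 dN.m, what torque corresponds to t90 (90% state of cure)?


M90 = ML + 0.9 * (MH - ML)
M90 = 6.1 + 0.9 * (27.6 - 6.1)
M90 = 6.1 + 0.9 * 21.5
M90 = 25.45 dN.m

25.45 dN.m


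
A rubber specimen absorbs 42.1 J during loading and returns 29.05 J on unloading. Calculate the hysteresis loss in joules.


Hysteresis loss = loading - unloading
= 42.1 - 29.05
= 13.05 J

13.05 J


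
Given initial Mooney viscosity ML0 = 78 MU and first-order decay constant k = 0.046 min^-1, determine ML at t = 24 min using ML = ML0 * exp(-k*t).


ML = ML0 * exp(-k * t)
ML = 78 * exp(-0.046 * 24)
ML = 78 * 0.3315
ML = 25.86 MU

25.86 MU


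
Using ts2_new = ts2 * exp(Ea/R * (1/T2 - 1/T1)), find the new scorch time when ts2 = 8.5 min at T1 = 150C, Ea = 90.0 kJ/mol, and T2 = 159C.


Convert temperatures: T1 = 150 + 273.15 = 423.15 K, T2 = 159 + 273.15 = 432.15 K
ts2_new = 8.5 * exp(90000 / 8.314 * (1/432.15 - 1/423.15))
1/T2 - 1/T1 = -4.9217e-05
ts2_new = 4.99 min

4.99 min


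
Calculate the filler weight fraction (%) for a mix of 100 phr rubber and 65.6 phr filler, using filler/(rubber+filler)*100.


Filler % = filler / (rubber + filler) * 100
= 65.6 / (100 + 65.6) * 100
= 65.6 / 165.6 * 100
= 39.61%

39.61%


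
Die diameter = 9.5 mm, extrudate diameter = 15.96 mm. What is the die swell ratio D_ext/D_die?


Die swell ratio = D_extrudate / D_die
= 15.96 / 9.5
= 1.68

Die swell = 1.68


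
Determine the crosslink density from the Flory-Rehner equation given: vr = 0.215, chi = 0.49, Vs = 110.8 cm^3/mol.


ln(1 - vr) = ln(1 - 0.215) = -0.2421
Numerator = -((-0.2421) + 0.215 + 0.49 * 0.215^2) = 0.0044
Denominator = 110.8 * (0.215^(1/3) - 0.215/2) = 54.4662
nu = 0.0044 / 54.4662 = 8.1175e-05 mol/cm^3

8.1175e-05 mol/cm^3


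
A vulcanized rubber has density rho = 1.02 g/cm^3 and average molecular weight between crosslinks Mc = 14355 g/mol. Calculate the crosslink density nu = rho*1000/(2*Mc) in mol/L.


nu = rho * 1000 / (2 * Mc)
nu = 1.02 * 1000 / (2 * 14355)
nu = 1020.0 / 28710
nu = 0.0355 mol/L

0.0355 mol/L


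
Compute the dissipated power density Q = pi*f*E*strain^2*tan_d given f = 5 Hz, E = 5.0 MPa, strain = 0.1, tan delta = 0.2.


Q = pi * f * E * strain^2 * tan_d
= pi * 5 * 5.0 * 0.1^2 * 0.2
= pi * 5 * 5.0 * 0.0100 * 0.2
= 0.1571

Q = 0.1571


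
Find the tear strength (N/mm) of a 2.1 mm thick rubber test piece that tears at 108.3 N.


Tear strength = force / thickness
= 108.3 / 2.1
= 51.57 N/mm

51.57 N/mm


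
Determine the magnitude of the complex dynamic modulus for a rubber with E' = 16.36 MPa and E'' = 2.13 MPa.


|E*| = sqrt(E'^2 + E''^2)
= sqrt(16.36^2 + 2.13^2)
= sqrt(267.6496 + 4.5369)
= 16.498 MPa

16.498 MPa


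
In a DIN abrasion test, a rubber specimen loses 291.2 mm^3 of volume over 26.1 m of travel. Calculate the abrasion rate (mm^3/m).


Rate = volume_loss / distance
= 291.2 / 26.1
= 11.157 mm^3/m

11.157 mm^3/m


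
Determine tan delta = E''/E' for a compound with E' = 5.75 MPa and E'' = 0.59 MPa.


tan delta = E'' / E'
= 0.59 / 5.75
= 0.1026

tan delta = 0.1026


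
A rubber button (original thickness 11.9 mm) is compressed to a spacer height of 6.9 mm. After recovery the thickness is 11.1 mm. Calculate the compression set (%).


CS = (t0 - recovered) / (t0 - ts) * 100
= (11.9 - 11.1) / (11.9 - 6.9) * 100
= 0.8 / 5.0 * 100
= 16.0%

16.0%


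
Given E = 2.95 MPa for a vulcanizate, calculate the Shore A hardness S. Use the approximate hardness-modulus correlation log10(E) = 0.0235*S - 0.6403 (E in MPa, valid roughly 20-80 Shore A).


log10(E) = 0.0235*S - 0.6403  =>  S = (log10(E) + 0.6403) / 0.0235
log10(2.95) = 0.469822
S = (0.469822 + 0.6403) / 0.0235 = 1.110122 / 0.0235
S = 47.2

Shore A = 47.2


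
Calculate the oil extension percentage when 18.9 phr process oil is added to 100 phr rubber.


Oil % = oil / (100 + oil) * 100
= 18.9 / (100 + 18.9) * 100
= 18.9 / 118.9 * 100
= 15.9%

15.9%


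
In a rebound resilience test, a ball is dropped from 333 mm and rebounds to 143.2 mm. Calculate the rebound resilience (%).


Resilience = h_rebound / h_drop * 100
= 143.2 / 333 * 100
= 43.0%

43.0%


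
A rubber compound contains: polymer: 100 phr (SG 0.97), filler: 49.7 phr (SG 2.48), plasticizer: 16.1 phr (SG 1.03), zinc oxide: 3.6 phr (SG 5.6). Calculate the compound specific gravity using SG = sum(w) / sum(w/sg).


Sum of weights = 169.4
Volume contributions:
  polymer: 100/0.97 = 103.0928
  filler: 49.7/2.48 = 20.0403
  plasticizer: 16.1/1.03 = 15.6311
  zinc oxide: 3.6/5.6 = 0.6429
Sum of volumes = 139.4070
SG = 169.4 / 139.4070 = 1.215

SG = 1.215


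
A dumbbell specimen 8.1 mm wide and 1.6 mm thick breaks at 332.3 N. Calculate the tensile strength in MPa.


Area = width * thickness = 8.1 * 1.6 = 12.96 mm^2
TS = force / area = 332.3 / 12.96 = 25.64 MPa

25.64 MPa


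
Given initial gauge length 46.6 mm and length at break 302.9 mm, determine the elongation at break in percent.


Elongation = (Lf - L0) / L0 * 100
= (302.9 - 46.6) / 46.6 * 100
= 256.3 / 46.6 * 100
= 550.0%

550.0%


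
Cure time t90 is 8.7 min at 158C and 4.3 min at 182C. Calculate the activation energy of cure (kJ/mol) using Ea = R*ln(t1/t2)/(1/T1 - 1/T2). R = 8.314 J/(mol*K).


T1 = 431.15 K, T2 = 455.15 K
1/T1 - 1/T2 = 1.2230e-04
ln(t1/t2) = ln(8.7/4.3) = 0.7047
Ea = 8.314 * 0.7047 / 1.2230e-04 = 47906.1113 J/mol
Ea = 47.91 kJ/mol

47.91 kJ/mol


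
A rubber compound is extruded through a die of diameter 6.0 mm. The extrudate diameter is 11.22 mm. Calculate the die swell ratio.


Die swell ratio = D_extrudate / D_die
= 11.22 / 6.0
= 1.87

Die swell = 1.87


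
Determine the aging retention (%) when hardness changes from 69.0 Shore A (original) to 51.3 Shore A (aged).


Retention = aged / original * 100
= 51.3 / 69.0 * 100
= 74.3%

74.3%


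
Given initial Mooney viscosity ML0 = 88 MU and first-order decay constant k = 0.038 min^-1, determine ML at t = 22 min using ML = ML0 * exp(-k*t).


ML = ML0 * exp(-k * t)
ML = 88 * exp(-0.038 * 22)
ML = 88 * 0.4334
ML = 38.14 MU

38.14 MU


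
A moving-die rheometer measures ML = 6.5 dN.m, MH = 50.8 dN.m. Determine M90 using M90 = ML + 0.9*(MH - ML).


M90 = ML + 0.9 * (MH - ML)
M90 = 6.5 + 0.9 * (50.8 - 6.5)
M90 = 6.5 + 0.9 * 44.3
M90 = 46.37 dN.m

46.37 dN.m


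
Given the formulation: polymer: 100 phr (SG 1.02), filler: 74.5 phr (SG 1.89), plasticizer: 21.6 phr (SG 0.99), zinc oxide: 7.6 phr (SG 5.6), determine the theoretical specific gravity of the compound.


Sum of weights = 203.7
Volume contributions:
  polymer: 100/1.02 = 98.0392
  filler: 74.5/1.89 = 39.4180
  plasticizer: 21.6/0.99 = 21.8182
  zinc oxide: 7.6/5.6 = 1.3571
Sum of volumes = 160.6325
SG = 203.7 / 160.6325 = 1.268

SG = 1.268


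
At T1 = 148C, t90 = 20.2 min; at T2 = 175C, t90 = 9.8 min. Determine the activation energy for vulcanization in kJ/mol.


T1 = 421.15 K, T2 = 448.15 K
1/T1 - 1/T2 = 1.4306e-04
ln(t1/t2) = ln(20.2/9.8) = 0.7233
Ea = 8.314 * 0.7233 / 1.4306e-04 = 42036.3557 J/mol
Ea = 42.04 kJ/mol

42.04 kJ/mol


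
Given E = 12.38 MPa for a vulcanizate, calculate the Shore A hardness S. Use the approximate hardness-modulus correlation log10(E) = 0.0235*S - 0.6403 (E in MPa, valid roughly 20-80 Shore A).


log10(E) = 0.0235*S - 0.6403  =>  S = (log10(E) + 0.6403) / 0.0235
log10(12.38) = 1.092721
S = (1.092721 + 0.6403) / 0.0235 = 1.733021 / 0.0235
S = 73.7

Shore A = 73.7


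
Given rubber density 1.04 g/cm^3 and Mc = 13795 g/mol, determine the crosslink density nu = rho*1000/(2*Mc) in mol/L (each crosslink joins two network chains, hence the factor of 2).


nu = rho * 1000 / (2 * Mc)
nu = 1.04 * 1000 / (2 * 13795)
nu = 1040.0 / 27590
nu = 0.0377 mol/L

0.0377 mol/L


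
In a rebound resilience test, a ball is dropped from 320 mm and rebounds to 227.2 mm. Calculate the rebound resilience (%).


Resilience = h_rebound / h_drop * 100
= 227.2 / 320 * 100
= 71.0%

71.0%


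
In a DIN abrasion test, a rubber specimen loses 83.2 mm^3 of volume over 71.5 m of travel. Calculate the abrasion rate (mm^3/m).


Rate = volume_loss / distance
= 83.2 / 71.5
= 1.164 mm^3/m

1.164 mm^3/m


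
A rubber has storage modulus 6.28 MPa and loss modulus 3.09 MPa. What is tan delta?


tan delta = E'' / E'
= 3.09 / 6.28
= 0.492

tan delta = 0.492


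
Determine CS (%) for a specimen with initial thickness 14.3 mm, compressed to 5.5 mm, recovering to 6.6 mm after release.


CS = (t0 - recovered) / (t0 - ts) * 100
= (14.3 - 6.6) / (14.3 - 5.5) * 100
= 7.7 / 8.8 * 100
= 87.5%

87.5%


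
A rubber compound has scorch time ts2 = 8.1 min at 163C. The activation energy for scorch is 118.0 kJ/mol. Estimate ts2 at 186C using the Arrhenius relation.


Convert temperatures: T1 = 163 + 273.15 = 436.15 K, T2 = 186 + 273.15 = 459.15 K
ts2_new = 8.1 * exp(118000 / 8.314 * (1/459.15 - 1/436.15))
1/T2 - 1/T1 = -1.1485e-04
ts2_new = 1.59 min

1.59 min


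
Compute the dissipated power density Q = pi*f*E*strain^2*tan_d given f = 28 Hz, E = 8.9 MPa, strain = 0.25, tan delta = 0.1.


Q = pi * f * E * strain^2 * tan_d
= pi * 28 * 8.9 * 0.25^2 * 0.1
= pi * 28 * 8.9 * 0.0625 * 0.1
= 4.8930

Q = 4.8930


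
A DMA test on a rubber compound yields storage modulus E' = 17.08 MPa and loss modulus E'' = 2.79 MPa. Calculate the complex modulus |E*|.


|E*| = sqrt(E'^2 + E''^2)
= sqrt(17.08^2 + 2.79^2)
= sqrt(291.7264 + 7.7841)
= 17.306 MPa

17.306 MPa


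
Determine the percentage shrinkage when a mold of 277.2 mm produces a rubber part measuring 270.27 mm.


Shrinkage = (mold - part) / mold * 100
= (277.2 - 270.27) / 277.2 * 100
= 6.93 / 277.2 * 100
= 2.5%

2.5%


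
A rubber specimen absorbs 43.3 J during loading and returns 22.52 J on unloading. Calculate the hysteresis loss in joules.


Hysteresis loss = loading - unloading
= 43.3 - 22.52
= 20.78 J

20.78 J


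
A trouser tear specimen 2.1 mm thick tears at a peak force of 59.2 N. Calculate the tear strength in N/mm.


Tear strength = force / thickness
= 59.2 / 2.1
= 28.19 N/mm

28.19 N/mm


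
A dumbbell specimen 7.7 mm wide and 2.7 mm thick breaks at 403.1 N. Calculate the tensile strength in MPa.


Area = width * thickness = 7.7 * 2.7 = 20.79 mm^2
TS = force / area = 403.1 / 20.79 = 19.39 MPa

19.39 MPa


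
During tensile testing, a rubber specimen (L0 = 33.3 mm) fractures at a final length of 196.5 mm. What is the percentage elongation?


Elongation = (Lf - L0) / L0 * 100
= (196.5 - 33.3) / 33.3 * 100
= 163.2 / 33.3 * 100
= 490.1%

490.1%


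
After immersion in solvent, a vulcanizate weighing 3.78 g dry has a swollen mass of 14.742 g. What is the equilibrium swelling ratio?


Q = W_swollen / W_dry
Q = 14.742 / 3.78
Q = 3.9

Q = 3.9


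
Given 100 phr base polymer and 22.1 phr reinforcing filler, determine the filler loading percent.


Filler % = filler / (rubber + filler) * 100
= 22.1 / (100 + 22.1) * 100
= 22.1 / 122.1 * 100
= 18.1%

18.1%


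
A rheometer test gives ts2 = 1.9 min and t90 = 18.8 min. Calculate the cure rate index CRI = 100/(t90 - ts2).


CRI = 100 / (t90 - ts2)
= 100 / (18.8 - 1.9)
= 100 / 16.9
= 5.92 min^-1

5.92 min^-1


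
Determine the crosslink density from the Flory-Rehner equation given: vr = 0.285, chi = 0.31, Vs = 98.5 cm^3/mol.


ln(1 - vr) = ln(1 - 0.285) = -0.3355
Numerator = -((-0.3355) + 0.285 + 0.31 * 0.285^2) = 0.0253
Denominator = 98.5 * (0.285^(1/3) - 0.285/2) = 50.7851
nu = 0.0253 / 50.7851 = 4.9804e-04 mol/cm^3

4.9804e-04 mol/cm^3


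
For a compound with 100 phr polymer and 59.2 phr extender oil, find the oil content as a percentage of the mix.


Oil % = oil / (100 + oil) * 100
= 59.2 / (100 + 59.2) * 100
= 59.2 / 159.2 * 100
= 37.19%

37.19%


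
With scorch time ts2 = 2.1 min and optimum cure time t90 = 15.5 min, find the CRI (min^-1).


CRI = 100 / (t90 - ts2)
= 100 / (15.5 - 2.1)
= 100 / 13.4
= 7.46 min^-1

7.46 min^-1


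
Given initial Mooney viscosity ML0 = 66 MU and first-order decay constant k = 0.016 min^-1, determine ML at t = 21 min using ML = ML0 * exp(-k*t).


ML = ML0 * exp(-k * t)
ML = 66 * exp(-0.016 * 21)
ML = 66 * 0.7146
ML = 47.17 MU

47.17 MU


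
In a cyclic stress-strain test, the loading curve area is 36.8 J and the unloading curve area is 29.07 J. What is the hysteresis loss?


Hysteresis loss = loading - unloading
= 36.8 - 29.07
= 7.73 J

7.73 J


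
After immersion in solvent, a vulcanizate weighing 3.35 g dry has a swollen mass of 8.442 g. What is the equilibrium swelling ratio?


Q = W_swollen / W_dry
Q = 8.442 / 3.35
Q = 2.52

Q = 2.52


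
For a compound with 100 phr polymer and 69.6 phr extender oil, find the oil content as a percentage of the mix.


Oil % = oil / (100 + oil) * 100
= 69.6 / (100 + 69.6) * 100
= 69.6 / 169.6 * 100
= 41.04%

41.04%


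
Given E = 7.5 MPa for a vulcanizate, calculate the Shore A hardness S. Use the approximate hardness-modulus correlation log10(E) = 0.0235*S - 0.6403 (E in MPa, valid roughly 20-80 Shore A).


log10(E) = 0.0235*S - 0.6403  =>  S = (log10(E) + 0.6403) / 0.0235
log10(7.5) = 0.875061
S = (0.875061 + 0.6403) / 0.0235 = 1.515361 / 0.0235
S = 64.5

Shore A = 64.5


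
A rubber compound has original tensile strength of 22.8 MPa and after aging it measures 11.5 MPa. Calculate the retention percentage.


Retention = aged / original * 100
= 11.5 / 22.8 * 100
= 50.4%

50.4%


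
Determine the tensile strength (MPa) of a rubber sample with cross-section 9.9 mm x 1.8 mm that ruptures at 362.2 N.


Area = width * thickness = 9.9 * 1.8 = 17.82 mm^2
TS = force / area = 362.2 / 17.82 = 20.33 MPa

20.33 MPa


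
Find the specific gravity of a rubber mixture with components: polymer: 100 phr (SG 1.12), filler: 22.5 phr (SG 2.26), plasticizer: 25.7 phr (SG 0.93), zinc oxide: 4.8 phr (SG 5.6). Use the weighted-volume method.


Sum of weights = 153.0
Volume contributions:
  polymer: 100/1.12 = 89.2857
  filler: 22.5/2.26 = 9.9558
  plasticizer: 25.7/0.93 = 27.6344
  zinc oxide: 4.8/5.6 = 0.8571
Sum of volumes = 127.7330
SG = 153.0 / 127.7330 = 1.198

SG = 1.198


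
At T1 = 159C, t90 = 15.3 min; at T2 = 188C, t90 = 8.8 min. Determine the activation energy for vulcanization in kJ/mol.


T1 = 432.15 K, T2 = 461.15 K
1/T1 - 1/T2 = 1.4552e-04
ln(t1/t2) = ln(15.3/8.8) = 0.5531
Ea = 8.314 * 0.5531 / 1.4552e-04 = 31600.4509 J/mol
Ea = 31.6 kJ/mol

31.6 kJ/mol


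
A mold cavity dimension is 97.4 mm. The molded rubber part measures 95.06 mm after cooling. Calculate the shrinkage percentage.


Shrinkage = (mold - part) / mold * 100
= (97.4 - 95.06) / 97.4 * 100
= 2.34 / 97.4 * 100
= 2.4%

2.4%


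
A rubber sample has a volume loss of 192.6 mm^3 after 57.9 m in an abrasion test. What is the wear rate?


Rate = volume_loss / distance
= 192.6 / 57.9
= 3.326 mm^3/m

3.326 mm^3/m


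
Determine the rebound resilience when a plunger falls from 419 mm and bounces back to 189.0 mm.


Resilience = h_rebound / h_drop * 100
= 189.0 / 419 * 100
= 45.1%

45.1%


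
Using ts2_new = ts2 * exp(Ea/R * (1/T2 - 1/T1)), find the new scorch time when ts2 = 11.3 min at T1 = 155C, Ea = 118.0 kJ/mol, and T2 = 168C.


Convert temperatures: T1 = 155 + 273.15 = 428.15 K, T2 = 168 + 273.15 = 441.15 K
ts2_new = 11.3 * exp(118000 / 8.314 * (1/441.15 - 1/428.15))
1/T2 - 1/T1 = -6.8827e-05
ts2_new = 4.25 min

4.25 min


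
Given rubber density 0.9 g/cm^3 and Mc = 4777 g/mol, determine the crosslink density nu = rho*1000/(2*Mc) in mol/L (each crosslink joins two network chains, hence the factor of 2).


nu = rho * 1000 / (2 * Mc)
nu = 0.9 * 1000 / (2 * 4777)
nu = 900.0 / 9554
nu = 0.0942 mol/L

0.0942 mol/L


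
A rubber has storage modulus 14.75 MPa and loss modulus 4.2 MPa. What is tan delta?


tan delta = E'' / E'
= 4.2 / 14.75
= 0.2847

tan delta = 0.2847


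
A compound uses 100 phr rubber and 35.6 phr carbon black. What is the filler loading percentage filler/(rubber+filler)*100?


Filler % = filler / (rubber + filler) * 100
= 35.6 / (100 + 35.6) * 100
= 35.6 / 135.6 * 100
= 26.25%

26.25%


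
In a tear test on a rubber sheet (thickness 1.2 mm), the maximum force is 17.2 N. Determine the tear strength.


Tear strength = force / thickness
= 17.2 / 1.2
= 14.33 N/mm

14.33 N/mm


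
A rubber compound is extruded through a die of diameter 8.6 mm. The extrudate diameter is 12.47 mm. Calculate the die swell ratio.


Die swell ratio = D_extrudate / D_die
= 12.47 / 8.6
= 1.45

Die swell = 1.45


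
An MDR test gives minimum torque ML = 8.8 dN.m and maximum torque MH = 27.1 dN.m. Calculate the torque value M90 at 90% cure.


M90 = ML + 0.9 * (MH - ML)
M90 = 8.8 + 0.9 * (27.1 - 8.8)
M90 = 8.8 + 0.9 * 18.3
M90 = 25.27 dN.m

25.27 dN.m


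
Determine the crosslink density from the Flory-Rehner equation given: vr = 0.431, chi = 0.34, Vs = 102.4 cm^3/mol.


ln(1 - vr) = ln(1 - 0.431) = -0.5639
Numerator = -((-0.5639) + 0.431 + 0.34 * 0.431^2) = 0.0697
Denominator = 102.4 * (0.431^(1/3) - 0.431/2) = 55.2826
nu = 0.0697 / 55.2826 = 0.0013 mol/cm^3

0.0013 mol/cm^3


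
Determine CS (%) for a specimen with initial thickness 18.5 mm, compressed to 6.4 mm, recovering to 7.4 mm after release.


CS = (t0 - recovered) / (t0 - ts) * 100
= (18.5 - 7.4) / (18.5 - 6.4) * 100
= 11.1 / 12.1 * 100
= 91.7%

91.7%


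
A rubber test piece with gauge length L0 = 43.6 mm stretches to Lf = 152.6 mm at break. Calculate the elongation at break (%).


Elongation = (Lf - L0) / L0 * 100
= (152.6 - 43.6) / 43.6 * 100
= 109.0 / 43.6 * 100
= 250.0%

250.0%


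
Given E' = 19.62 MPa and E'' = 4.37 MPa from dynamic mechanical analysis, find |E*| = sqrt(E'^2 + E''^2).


|E*| = sqrt(E'^2 + E''^2)
= sqrt(19.62^2 + 4.37^2)
= sqrt(384.9444 + 19.0969)
= 20.101 MPa

20.101 MPa


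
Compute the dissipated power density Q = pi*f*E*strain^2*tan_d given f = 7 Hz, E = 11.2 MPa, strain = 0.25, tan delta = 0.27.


Q = pi * f * E * strain^2 * tan_d
= pi * 7 * 11.2 * 0.25^2 * 0.27
= pi * 7 * 11.2 * 0.0625 * 0.27
= 4.1563

Q = 4.1563


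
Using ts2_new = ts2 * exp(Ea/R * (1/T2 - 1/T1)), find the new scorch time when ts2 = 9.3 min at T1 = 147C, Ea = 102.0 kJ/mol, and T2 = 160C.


Convert temperatures: T1 = 147 + 273.15 = 420.15 K, T2 = 160 + 273.15 = 433.15 K
ts2_new = 9.3 * exp(102000 / 8.314 * (1/433.15 - 1/420.15))
1/T2 - 1/T1 = -7.1433e-05
ts2_new = 3.87 min

3.87 min


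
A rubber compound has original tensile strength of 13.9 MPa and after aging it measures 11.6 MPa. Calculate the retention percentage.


Retention = aged / original * 100
= 11.6 / 13.9 * 100
= 83.5%

83.5%


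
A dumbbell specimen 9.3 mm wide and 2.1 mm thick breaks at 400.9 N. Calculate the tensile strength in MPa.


Area = width * thickness = 9.3 * 2.1 = 19.53 mm^2
TS = force / area = 400.9 / 19.53 = 20.53 MPa

20.53 MPa


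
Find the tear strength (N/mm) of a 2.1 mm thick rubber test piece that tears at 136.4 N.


Tear strength = force / thickness
= 136.4 / 2.1
= 64.95 N/mm

64.95 N/mm


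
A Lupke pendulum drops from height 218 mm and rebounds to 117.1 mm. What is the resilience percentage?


Resilience = h_rebound / h_drop * 100
= 117.1 / 218 * 100
= 53.7%

53.7%


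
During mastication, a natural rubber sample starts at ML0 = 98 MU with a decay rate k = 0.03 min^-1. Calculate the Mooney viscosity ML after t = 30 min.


ML = ML0 * exp(-k * t)
ML = 98 * exp(-0.03 * 30)
ML = 98 * 0.4066
ML = 39.84 MU

39.84 MU


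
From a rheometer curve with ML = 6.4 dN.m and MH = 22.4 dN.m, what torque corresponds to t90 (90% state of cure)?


M90 = ML + 0.9 * (MH - ML)
M90 = 6.4 + 0.9 * (22.4 - 6.4)
M90 = 6.4 + 0.9 * 16.0
M90 = 20.8 dN.m

20.8 dN.m


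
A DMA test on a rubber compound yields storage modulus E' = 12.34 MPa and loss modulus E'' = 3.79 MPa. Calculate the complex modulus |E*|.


|E*| = sqrt(E'^2 + E''^2)
= sqrt(12.34^2 + 3.79^2)
= sqrt(152.2756 + 14.3641)
= 12.909 MPa

12.909 MPa


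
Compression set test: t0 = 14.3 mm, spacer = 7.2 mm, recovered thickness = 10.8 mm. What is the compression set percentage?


CS = (t0 - recovered) / (t0 - ts) * 100
= (14.3 - 10.8) / (14.3 - 7.2) * 100
= 3.5 / 7.1 * 100
= 49.3%

49.3%


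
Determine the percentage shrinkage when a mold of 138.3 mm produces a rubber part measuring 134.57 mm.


Shrinkage = (mold - part) / mold * 100
= (138.3 - 134.57) / 138.3 * 100
= 3.73 / 138.3 * 100
= 2.7%

2.7%


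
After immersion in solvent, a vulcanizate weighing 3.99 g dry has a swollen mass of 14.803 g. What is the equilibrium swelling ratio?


Q = W_swollen / W_dry
Q = 14.803 / 3.99
Q = 3.71

Q = 3.71


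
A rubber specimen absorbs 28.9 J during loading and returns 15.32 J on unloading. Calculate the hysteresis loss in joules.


Hysteresis loss = loading - unloading
= 28.9 - 15.32
= 13.58 J

13.58 J


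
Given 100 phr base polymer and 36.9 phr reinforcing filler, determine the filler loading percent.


Filler % = filler / (rubber + filler) * 100
= 36.9 / (100 + 36.9) * 100
= 36.9 / 136.9 * 100
= 26.95%

26.95%


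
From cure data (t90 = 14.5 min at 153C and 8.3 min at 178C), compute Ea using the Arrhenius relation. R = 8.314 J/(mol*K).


T1 = 426.15 K, T2 = 451.15 K
1/T1 - 1/T2 = 1.3003e-04
ln(t1/t2) = ln(14.5/8.3) = 0.5579
Ea = 8.314 * 0.5579 / 1.3003e-04 = 35670.1128 J/mol
Ea = 35.67 kJ/mol

35.67 kJ/mol


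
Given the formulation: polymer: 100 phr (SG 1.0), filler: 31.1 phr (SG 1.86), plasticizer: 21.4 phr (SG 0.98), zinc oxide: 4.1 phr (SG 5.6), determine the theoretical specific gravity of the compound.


Sum of weights = 156.6
Volume contributions:
  polymer: 100/1.0 = 100.0000
  filler: 31.1/1.86 = 16.7204
  plasticizer: 21.4/0.98 = 21.8367
  zinc oxide: 4.1/5.6 = 0.7321
Sum of volumes = 139.2893
SG = 156.6 / 139.2893 = 1.124

SG = 1.124


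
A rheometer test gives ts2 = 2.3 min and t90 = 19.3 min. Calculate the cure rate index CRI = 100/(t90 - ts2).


CRI = 100 / (t90 - ts2)
= 100 / (19.3 - 2.3)
= 100 / 17.0
= 5.88 min^-1

5.88 min^-1


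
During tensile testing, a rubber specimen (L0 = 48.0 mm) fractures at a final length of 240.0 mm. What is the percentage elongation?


Elongation = (Lf - L0) / L0 * 100
= (240.0 - 48.0) / 48.0 * 100
= 192.0 / 48.0 * 100
= 400.0%

400.0%


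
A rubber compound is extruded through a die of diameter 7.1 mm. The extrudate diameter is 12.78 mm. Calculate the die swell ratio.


Die swell ratio = D_extrudate / D_die
= 12.78 / 7.1
= 1.8

Die swell = 1.8


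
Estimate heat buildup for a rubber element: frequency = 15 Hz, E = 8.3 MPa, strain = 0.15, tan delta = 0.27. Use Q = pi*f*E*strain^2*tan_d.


Q = pi * f * E * strain^2 * tan_d
= pi * 15 * 8.3 * 0.15^2 * 0.27
= pi * 15 * 8.3 * 0.0225 * 0.27
= 2.3761

Q = 2.3761


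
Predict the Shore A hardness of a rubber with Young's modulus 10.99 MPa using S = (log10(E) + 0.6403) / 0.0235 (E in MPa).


log10(E) = 0.0235*S - 0.6403  =>  S = (log10(E) + 0.6403) / 0.0235
log10(10.99) = 1.040998
S = (1.040998 + 0.6403) / 0.0235 = 1.681298 / 0.0235
S = 71.5

Shore A = 71.5


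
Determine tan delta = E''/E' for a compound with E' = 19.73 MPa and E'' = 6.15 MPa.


tan delta = E'' / E'
= 6.15 / 19.73
= 0.3117

tan delta = 0.3117


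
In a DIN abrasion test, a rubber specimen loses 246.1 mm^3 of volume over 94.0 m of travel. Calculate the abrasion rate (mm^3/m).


Rate = volume_loss / distance
= 246.1 / 94.0
= 2.618 mm^3/m

2.618 mm^3/m


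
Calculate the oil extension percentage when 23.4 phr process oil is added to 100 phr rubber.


Oil % = oil / (100 + oil) * 100
= 23.4 / (100 + 23.4) * 100
= 23.4 / 123.4 * 100
= 18.96%

18.96%


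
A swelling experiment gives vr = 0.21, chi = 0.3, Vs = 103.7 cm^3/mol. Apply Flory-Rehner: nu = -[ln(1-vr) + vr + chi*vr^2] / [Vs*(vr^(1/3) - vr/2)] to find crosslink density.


ln(1 - vr) = ln(1 - 0.21) = -0.2357
Numerator = -((-0.2357) + 0.21 + 0.3 * 0.21^2) = 0.0125
Denominator = 103.7 * (0.21^(1/3) - 0.21/2) = 50.7500
nu = 0.0125 / 50.7500 = 2.4615e-04 mol/cm^3

2.4615e-04 mol/cm^3


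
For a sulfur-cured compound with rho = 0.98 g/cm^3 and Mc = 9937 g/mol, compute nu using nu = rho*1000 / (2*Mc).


nu = rho * 1000 / (2 * Mc)
nu = 0.98 * 1000 / (2 * 9937)
nu = 980.0 / 19874
nu = 0.0493 mol/L

0.0493 mol/L


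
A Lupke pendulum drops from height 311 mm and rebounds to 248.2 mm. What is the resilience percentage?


Resilience = h_rebound / h_drop * 100
= 248.2 / 311 * 100
= 79.8%

79.8%


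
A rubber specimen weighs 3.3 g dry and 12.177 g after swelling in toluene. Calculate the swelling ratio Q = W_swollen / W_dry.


Q = W_swollen / W_dry
Q = 12.177 / 3.3
Q = 3.69

Q = 3.69


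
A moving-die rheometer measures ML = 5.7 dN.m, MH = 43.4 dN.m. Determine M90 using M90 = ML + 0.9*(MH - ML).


M90 = ML + 0.9 * (MH - ML)
M90 = 5.7 + 0.9 * (43.4 - 5.7)
M90 = 5.7 + 0.9 * 37.7
M90 = 39.63 dN.m

39.63 dN.m


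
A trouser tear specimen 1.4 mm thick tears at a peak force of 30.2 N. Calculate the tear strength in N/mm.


Tear strength = force / thickness
= 30.2 / 1.4
= 21.57 N/mm

21.57 N/mm


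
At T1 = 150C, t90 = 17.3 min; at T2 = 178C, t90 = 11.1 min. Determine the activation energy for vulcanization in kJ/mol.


T1 = 423.15 K, T2 = 451.15 K
1/T1 - 1/T2 = 1.4667e-04
ln(t1/t2) = ln(17.3/11.1) = 0.4438
Ea = 8.314 * 0.4438 / 1.4667e-04 = 25154.5650 J/mol
Ea = 25.15 kJ/mol

25.15 kJ/mol


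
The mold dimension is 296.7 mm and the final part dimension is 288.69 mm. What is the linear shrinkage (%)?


Shrinkage = (mold - part) / mold * 100
= (296.7 - 288.69) / 296.7 * 100
= 8.01 / 296.7 * 100
= 2.7%

2.7%


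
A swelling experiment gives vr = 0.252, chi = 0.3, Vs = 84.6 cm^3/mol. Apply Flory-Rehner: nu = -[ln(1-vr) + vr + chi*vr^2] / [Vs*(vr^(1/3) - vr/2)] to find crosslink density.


ln(1 - vr) = ln(1 - 0.252) = -0.2904
Numerator = -((-0.2904) + 0.252 + 0.3 * 0.252^2) = 0.0193
Denominator = 84.6 * (0.252^(1/3) - 0.252/2) = 42.7768
nu = 0.0193 / 42.7768 = 4.5120e-04 mol/cm^3

4.5120e-04 mol/cm^3


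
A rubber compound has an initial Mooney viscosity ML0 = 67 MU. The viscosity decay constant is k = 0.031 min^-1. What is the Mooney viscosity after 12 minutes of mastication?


ML = ML0 * exp(-k * t)
ML = 67 * exp(-0.031 * 12)
ML = 67 * 0.6894
ML = 46.19 MU

46.19 MU


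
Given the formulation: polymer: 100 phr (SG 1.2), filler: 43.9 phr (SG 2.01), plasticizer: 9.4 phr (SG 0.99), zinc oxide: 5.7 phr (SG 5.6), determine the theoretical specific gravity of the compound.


Sum of weights = 159.0
Volume contributions:
  polymer: 100/1.2 = 83.3333
  filler: 43.9/2.01 = 21.8408
  plasticizer: 9.4/0.99 = 9.4949
  zinc oxide: 5.7/5.6 = 1.0179
Sum of volumes = 115.6869
SG = 159.0 / 115.6869 = 1.374

SG = 1.374


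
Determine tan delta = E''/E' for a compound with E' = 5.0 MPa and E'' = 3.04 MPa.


tan delta = E'' / E'
= 3.04 / 5.0
= 0.608

tan delta = 0.608


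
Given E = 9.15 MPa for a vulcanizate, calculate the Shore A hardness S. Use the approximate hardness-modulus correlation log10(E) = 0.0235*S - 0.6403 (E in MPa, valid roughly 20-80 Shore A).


log10(E) = 0.0235*S - 0.6403  =>  S = (log10(E) + 0.6403) / 0.0235
log10(9.15) = 0.961421
S = (0.961421 + 0.6403) / 0.0235 = 1.601721 / 0.0235
S = 68.2

Shore A = 68.2


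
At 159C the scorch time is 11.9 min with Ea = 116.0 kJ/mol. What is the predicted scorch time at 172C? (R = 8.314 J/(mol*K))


Convert temperatures: T1 = 159 + 273.15 = 432.15 K, T2 = 172 + 273.15 = 445.15 K
ts2_new = 11.9 * exp(116000 / 8.314 * (1/445.15 - 1/432.15))
1/T2 - 1/T1 = -6.7578e-05
ts2_new = 4.64 min

4.64 min


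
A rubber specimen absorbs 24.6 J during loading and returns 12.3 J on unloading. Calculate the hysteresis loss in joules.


Hysteresis loss = loading - unloading
= 24.6 - 12.3
= 12.3 J

12.3 J


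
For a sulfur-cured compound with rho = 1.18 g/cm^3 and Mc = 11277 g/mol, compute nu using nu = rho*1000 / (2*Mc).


nu = rho * 1000 / (2 * Mc)
nu = 1.18 * 1000 / (2 * 11277)
nu = 1180.0 / 22554
nu = 0.0523 mol/L

0.0523 mol/L


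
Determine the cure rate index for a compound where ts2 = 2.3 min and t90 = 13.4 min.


CRI = 100 / (t90 - ts2)
= 100 / (13.4 - 2.3)
= 100 / 11.1
= 9.01 min^-1

9.01 min^-1


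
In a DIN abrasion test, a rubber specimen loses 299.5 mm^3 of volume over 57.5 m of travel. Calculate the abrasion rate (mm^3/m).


Rate = volume_loss / distance
= 299.5 / 57.5
= 5.209 mm^3/m

5.209 mm^3/m


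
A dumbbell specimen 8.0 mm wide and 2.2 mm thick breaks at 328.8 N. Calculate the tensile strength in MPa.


Area = width * thickness = 8.0 * 2.2 = 17.6 mm^2
TS = force / area = 328.8 / 17.6 = 18.68 MPa

18.68 MPa


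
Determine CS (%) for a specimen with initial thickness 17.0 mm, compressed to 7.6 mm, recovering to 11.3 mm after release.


CS = (t0 - recovered) / (t0 - ts) * 100
= (17.0 - 11.3) / (17.0 - 7.6) * 100
= 5.7 / 9.4 * 100
= 60.6%

60.6%


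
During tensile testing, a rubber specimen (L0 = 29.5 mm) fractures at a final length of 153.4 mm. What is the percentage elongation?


Elongation = (Lf - L0) / L0 * 100
= (153.4 - 29.5) / 29.5 * 100
= 123.9 / 29.5 * 100
= 420.0%

420.0%


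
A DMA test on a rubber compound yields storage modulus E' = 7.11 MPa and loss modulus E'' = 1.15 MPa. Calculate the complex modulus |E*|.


|E*| = sqrt(E'^2 + E''^2)
= sqrt(7.11^2 + 1.15^2)
= sqrt(50.5521 + 1.3225)
= 7.202 MPa

7.202 MPa


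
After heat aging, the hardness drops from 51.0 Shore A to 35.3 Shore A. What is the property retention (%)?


Retention = aged / original * 100
= 35.3 / 51.0 * 100
= 69.2%

69.2%


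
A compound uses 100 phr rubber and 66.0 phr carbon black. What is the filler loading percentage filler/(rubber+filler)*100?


Filler % = filler / (rubber + filler) * 100
= 66.0 / (100 + 66.0) * 100
= 66.0 / 166.0 * 100
= 39.76%

39.76%


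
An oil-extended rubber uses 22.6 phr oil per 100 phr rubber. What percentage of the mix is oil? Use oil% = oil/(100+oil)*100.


Oil % = oil / (100 + oil) * 100
= 22.6 / (100 + 22.6) * 100
= 22.6 / 122.6 * 100
= 18.43%

18.43%


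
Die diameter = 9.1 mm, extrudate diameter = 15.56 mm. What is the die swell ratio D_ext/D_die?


Die swell ratio = D_extrudate / D_die
= 15.56 / 9.1
= 1.71

Die swell = 1.71


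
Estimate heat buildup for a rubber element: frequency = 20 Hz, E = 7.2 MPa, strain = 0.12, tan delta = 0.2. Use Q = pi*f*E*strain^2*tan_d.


Q = pi * f * E * strain^2 * tan_d
= pi * 20 * 7.2 * 0.12^2 * 0.2
= pi * 20 * 7.2 * 0.0144 * 0.2
= 1.3029

Q = 1.3029


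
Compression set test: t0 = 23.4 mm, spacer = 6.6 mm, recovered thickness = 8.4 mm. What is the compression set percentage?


CS = (t0 - recovered) / (t0 - ts) * 100
= (23.4 - 8.4) / (23.4 - 6.6) * 100
= 15.0 / 16.8 * 100
= 89.3%

89.3%


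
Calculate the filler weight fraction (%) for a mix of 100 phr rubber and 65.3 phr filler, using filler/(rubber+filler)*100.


Filler % = filler / (rubber + filler) * 100
= 65.3 / (100 + 65.3) * 100
= 65.3 / 165.3 * 100
= 39.5%

39.5%


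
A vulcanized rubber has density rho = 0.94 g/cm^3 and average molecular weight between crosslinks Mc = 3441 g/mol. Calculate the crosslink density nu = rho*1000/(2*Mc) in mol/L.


nu = rho * 1000 / (2 * Mc)
nu = 0.94 * 1000 / (2 * 3441)
nu = 940.0 / 6882
nu = 0.1366 mol/L

0.1366 mol/L


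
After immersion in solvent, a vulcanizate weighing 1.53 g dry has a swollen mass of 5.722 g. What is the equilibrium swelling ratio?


Q = W_swollen / W_dry
Q = 5.722 / 1.53
Q = 3.74

Q = 3.74


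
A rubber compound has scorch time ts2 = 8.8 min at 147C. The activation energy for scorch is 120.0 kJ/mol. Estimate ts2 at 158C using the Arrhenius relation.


Convert temperatures: T1 = 147 + 273.15 = 420.15 K, T2 = 158 + 273.15 = 431.15 K
ts2_new = 8.8 * exp(120000 / 8.314 * (1/431.15 - 1/420.15))
1/T2 - 1/T1 = -6.0724e-05
ts2_new = 3.66 min

3.66 min


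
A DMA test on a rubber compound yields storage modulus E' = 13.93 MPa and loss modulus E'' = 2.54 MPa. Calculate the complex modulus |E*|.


|E*| = sqrt(E'^2 + E''^2)
= sqrt(13.93^2 + 2.54^2)
= sqrt(194.0449 + 6.4516)
= 14.16 MPa

14.16 MPa


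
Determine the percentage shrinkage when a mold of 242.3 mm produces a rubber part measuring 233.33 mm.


Shrinkage = (mold - part) / mold * 100
= (242.3 - 233.33) / 242.3 * 100
= 8.97 / 242.3 * 100
= 3.7%

3.7%


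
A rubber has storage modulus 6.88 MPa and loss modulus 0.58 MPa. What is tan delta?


tan delta = E'' / E'
= 0.58 / 6.88
= 0.0843

tan delta = 0.0843
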